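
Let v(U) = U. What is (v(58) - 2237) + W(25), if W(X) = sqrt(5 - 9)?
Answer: -2179 + 2*I ≈ -2179.0 + 2.0*I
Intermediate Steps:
W(X) = 2*I (W(X) = sqrt(-4) = 2*I)
(v(58) - 2237) + W(25) = (58 - 2237) + 2*I = -2179 + 2*I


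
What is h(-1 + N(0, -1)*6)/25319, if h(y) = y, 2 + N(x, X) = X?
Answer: -19/25319 ≈ -0.00075042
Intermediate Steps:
N(x, X) = -2 + X
h(-1 + N(0, -1)*6)/25319 = (-1 + (-2 - 1)*6)/25319 = (-1 - 3*6)*(1/25319) = (-1 - 18)*(1/25319) = -19*1/25319 = -19/25319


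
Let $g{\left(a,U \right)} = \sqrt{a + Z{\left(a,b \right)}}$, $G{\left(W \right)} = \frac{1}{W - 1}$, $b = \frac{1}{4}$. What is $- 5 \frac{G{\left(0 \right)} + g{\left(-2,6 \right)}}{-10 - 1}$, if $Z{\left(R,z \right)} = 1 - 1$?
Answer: $- \frac{5}{11} + \frac{5 i \sqrt{2}}{11} \approx -0.45455 + 0.64282 i$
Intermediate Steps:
$b = \frac{1}{4} \approx 0.25$
$Z{\left(R,z \right)} = 0$ ($Z{\left(R,z \right)} = 1 - 1 = 0$)
$G{\left(W \right)} = \frac{1}{-1 + W}$
$g{\left(a,U \right)} = \sqrt{a}$ ($g{\left(a,U \right)} = \sqrt{a + 0} = \sqrt{a}$)
$- 5 \frac{G{\left(0 \right)} + g{\left(-2,6 \right)}}{-10 - 1} = - 5 \frac{\frac{1}{-1 + 0} + \sqrt{-2}}{-10 - 1} = - 5 \frac{\frac{1}{-1} + i \sqrt{2}}{-11} = - 5 \left(-1 + i \sqrt{2}\right) \left(- \frac{1}{11}\right) = - 5 \left(\frac{1}{11} - \frac{i \sqrt{2}}{11}\right) = - \frac{5}{11} + \frac{5 i \sqrt{2}}{11}$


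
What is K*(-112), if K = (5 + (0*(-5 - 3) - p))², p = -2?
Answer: -5488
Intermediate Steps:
K = 49 (K = (5 + (0*(-5 - 3) - 1*(-2)))² = (5 + (0*(-8) + 2))² = (5 + (0 + 2))² = (5 + 2)² = 7² = 49)
K*(-112) = 49*(-112) = -5488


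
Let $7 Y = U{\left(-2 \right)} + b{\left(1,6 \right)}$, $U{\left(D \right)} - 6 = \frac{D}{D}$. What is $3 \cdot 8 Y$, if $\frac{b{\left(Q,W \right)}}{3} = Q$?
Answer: $\frac{240}{7} \approx 34.286$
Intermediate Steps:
$U{\left(D \right)} = 7$ ($U{\left(D \right)} = 6 + \frac{D}{D} = 6 + 1 = 7$)
$b{\left(Q,W \right)} = 3 Q$
$Y = \frac{10}{7}$ ($Y = \frac{7 + 3 \cdot 1}{7} = \frac{7 + 3}{7} = \frac{1}{7} \cdot 10 = \frac{10}{7} \approx 1.4286$)
$3 \cdot 8 Y = 3 \cdot 8 \cdot \frac{10}{7} = 24 \cdot \frac{10}{7} = \frac{240}{7}$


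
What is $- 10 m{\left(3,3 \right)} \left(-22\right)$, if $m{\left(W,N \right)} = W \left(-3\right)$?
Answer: $-1980$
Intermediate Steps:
$m{\left(W,N \right)} = - 3 W$
$- 10 m{\left(3,3 \right)} \left(-22\right) = - 10 \left(\left(-3\right) 3\right) \left(-22\right) = \left(-10\right) \left(-9\right) \left(-22\right) = 90 \left(-22\right) = -1980$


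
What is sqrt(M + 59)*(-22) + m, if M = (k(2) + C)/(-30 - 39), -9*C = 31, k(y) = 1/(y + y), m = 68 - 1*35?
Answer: 33 - 11*sqrt(19131)/9 ≈ -136.05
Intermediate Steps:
m = 33 (m = 68 - 35 = 33)
k(y) = 1/(2*y)
C = -31/9 (C = -1/9*31 = -31/9 ≈ -3.4444)
M = 5/108 (M = ((1/2)/2 - 31/9)/(-30 - 39) = ((1/2)*(1/2) - 31/9)/(-69) = (1/4 - 31/9)*(-1/69) = -115/36*(-1/69) = 5/108 ≈ 0.046296)
sqrt(M + 59)*(-22) + m = sqrt(5/108 + 59)*(-22) + 33 = sqrt(6377/108)*(-22) + 33 = (sqrt(19131)/18)*(-22) + 33 = -11*sqrt(19131)/9 + 33 = 33 - 11*sqrt(19131)/9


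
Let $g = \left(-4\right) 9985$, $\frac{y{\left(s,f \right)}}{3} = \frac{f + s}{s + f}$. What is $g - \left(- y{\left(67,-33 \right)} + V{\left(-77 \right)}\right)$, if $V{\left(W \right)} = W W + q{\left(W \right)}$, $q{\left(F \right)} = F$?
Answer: $-45789$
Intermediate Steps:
$y{\left(s,f \right)} = 3$ ($y{\left(s,f \right)} = 3 \frac{f + s}{s + f} = 3 \frac{f + s}{f + s} = 3 \cdot 1 = 3$)
$V{\left(W \right)} = W + W^{2}$ ($V{\left(W \right)} = W W + W = W^{2} + W = W + W^{2}$)
$g = -39940$
$g - \left(- y{\left(67,-33 \right)} + V{\left(-77 \right)}\right) = -39940 + \left(3 - - 77 \left(1 - 77\right)\right) = -39940 + \left(3 - \left(-77\right) \left(-76\right)\right) = -39940 + \left(3 - 5852\right) = -39940 - 5849 = -45789$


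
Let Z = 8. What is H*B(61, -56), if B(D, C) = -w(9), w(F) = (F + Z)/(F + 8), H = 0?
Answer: 0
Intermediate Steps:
w(F) = 1 (w(F) = (F + 8)/(F + 8) = (8 + F)/(8 + F) = 1)
B(D, C) = -1 (B(D, C) = -1*1 = -1)
H*B(61, -56) = 0*(-1) = 0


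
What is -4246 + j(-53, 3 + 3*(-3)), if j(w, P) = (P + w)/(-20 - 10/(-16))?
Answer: -657658/155 ≈ -4243.0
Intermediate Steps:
j(w, P) = -8*P/155 - 8*w/155 (j(w, P) = (P + w)/(-20 - 10*(-1/16)) = (P + w)/(-20 + 5/8) = (P + w)/(-155/8) = (P + w)*(-8/155) = -8*P/155 - 8*w/155)
-4246 + j(-53, 3 + 3*(-3)) = -4246 + (-8*(3 + 3*(-3))/155 - 8/155*(-53)) = -4246 + (-8*(3 - 9)/155 + 424/155) = -4246 + (-8/155*(-6) + 424/155) = -4246 + (48/155 + 424/155) = -4246 + 472/155 = -657658/155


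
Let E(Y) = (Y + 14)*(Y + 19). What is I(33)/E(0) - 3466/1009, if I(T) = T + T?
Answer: -427681/134197 ≈ -3.1870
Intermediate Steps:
I(T) = 2*T
E(Y) = (14 + Y)*(19 + Y)
I(33)/E(0) - 3466/1009 = (2*33)/(266 + 0**2 + 33*0) - 3466/1009 = 66/(266 + 0 + 0) - 3466*1/1009 = 66/266 - 3466/1009 = 66*(1/266) - 3466/1009 = 33/133 - 3466/1009 = -427681/134197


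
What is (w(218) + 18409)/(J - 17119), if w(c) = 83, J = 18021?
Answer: 9246/451 ≈ 20.501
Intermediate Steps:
(w(218) + 18409)/(J - 17119) = (83 + 18409)/(18021 - 17119) = 18492/902 = 18492*(1/902) = 9246/451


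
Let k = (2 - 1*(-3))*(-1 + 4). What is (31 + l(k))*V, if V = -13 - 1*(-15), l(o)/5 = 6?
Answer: 122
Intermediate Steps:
k = 15 (k = (2 + 3)*3 = 5*3 = 15)
l(o) = 30 (l(o) = 5*6 = 30)
V = 2 (V = -13 + 15 = 2)
(31 + l(k))*V = (31 + 30)*2 = 61*2 = 122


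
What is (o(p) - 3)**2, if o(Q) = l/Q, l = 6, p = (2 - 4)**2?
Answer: 9/4 ≈ 2.2500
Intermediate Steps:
p = 4 (p = (-2)**2 = 4)
o(Q) = 6/Q
(o(p) - 3)**2 = (6/4 - 3)**2 = (6*(1/4) - 3)**2 = (3/2 - 3)**2 = (-3/2)**2 = 9/4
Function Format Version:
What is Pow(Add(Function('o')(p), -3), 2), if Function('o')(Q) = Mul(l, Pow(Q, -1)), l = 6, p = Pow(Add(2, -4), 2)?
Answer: Rational(9, 4) ≈ 2.2500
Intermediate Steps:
p = 4 (p = Pow(-2, 2) = 4)
Function('o')(Q) = Mul(6, Pow(Q, -1))
Pow(Add(Function('o')(p), -3), 2) = Pow(Add(Mul(6, Pow(4, -1)), -3), 2) = Pow(Add(Mul(6, Rational(1, 4)), -3), 2) = Pow(Add(Rational(3, 2), -3), 2) = Pow(Rational(-3, 2), 2) = Rational(9, 4)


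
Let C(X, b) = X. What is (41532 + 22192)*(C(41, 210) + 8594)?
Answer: 550256740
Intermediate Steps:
(41532 + 22192)*(C(41, 210) + 8594) = (41532 + 22192)*(41 + 8594) = 63724*8635 = 550256740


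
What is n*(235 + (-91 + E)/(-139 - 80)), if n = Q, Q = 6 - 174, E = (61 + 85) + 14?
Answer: -2878176/73 ≈ -39427.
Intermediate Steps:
E = 160 (E = 146 + 14 = 160)
Q = -168
n = -168
n*(235 + (-91 + E)/(-139 - 80)) = -168*(235 + (-91 + 160)/(-139 - 80)) = -168*(235 + 69/(-219)) = -168*(235 + 69*(-1/219)) = -168*(235 - 23/73) = -168*17132/73 = -2878176/73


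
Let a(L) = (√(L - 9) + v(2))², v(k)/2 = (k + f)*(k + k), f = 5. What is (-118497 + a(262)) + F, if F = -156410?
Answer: -271518 + 112*√253 ≈ -2.6974e+5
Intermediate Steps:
v(k) = 4*k*(5 + k) (v(k) = 2*((k + 5)*(k + k)) = 2*((5 + k)*(2*k)) = 2*(2*k*(5 + k)) = 4*k*(5 + k))
a(L) = (56 + √(-9 + L))² (a(L) = (√(L - 9) + 4*2*(5 + 2))² = (√(-9 + L) + 4*2*7)² = (√(-9 + L) + 56)² = (56 + √(-9 + L))²)
(-118497 + a(262)) + F = (-118497 + (56 + √(-9 + 262))²) - 156410 = (-118497 + (56 + √253)²) - 156410 = -274907 + (56 + √253)²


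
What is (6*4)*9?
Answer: 216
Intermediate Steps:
(6*4)*9 = 24*9 = 216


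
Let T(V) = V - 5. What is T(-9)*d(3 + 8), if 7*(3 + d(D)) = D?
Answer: 20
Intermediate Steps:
d(D) = -3 + D/7
T(V) = -5 + V
T(-9)*d(3 + 8) = (-5 - 9)*(-3 + (3 + 8)/7) = -14*(-3 + (⅐)*11) = -14*(-3 + 11/7) = -14*(-10/7) = 20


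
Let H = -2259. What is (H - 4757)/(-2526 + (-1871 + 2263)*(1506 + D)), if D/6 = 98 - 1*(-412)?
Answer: -3508/893673 ≈ -0.0039254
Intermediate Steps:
D = 3060 (D = 6*(98 - 1*(-412)) = 6*(98 + 412) = 6*510 = 3060)
(H - 4757)/(-2526 + (-1871 + 2263)*(1506 + D)) = (-2259 - 4757)/(-2526 + (-1871 + 2263)*(1506 + 3060)) = -7016/(-2526 + 392*4566) = -7016/(-2526 + 1789872) = -7016/1787346 = -7016*1/1787346 = -3508/893673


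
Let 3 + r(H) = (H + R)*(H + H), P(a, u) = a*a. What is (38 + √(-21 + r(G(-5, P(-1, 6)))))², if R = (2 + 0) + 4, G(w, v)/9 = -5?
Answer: (38 + √3486)² ≈ 9417.2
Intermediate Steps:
P(a, u) = a²
G(w, v) = -45 (G(w, v) = 9*(-5) = -45)
R = 6 (R = 2 + 4 = 6)
r(H) = -3 + 2*H*(6 + H) (r(H) = -3 + (H + 6)*(H + H) = -3 + (6 + H)*(2*H) = -3 + 2*H*(6 + H))
(38 + √(-21 + r(G(-5, P(-1, 6)))))² = (38 + √(-21 + (-3 + 2*(-45)² + 12*(-45))))² = (38 + √(-21 + (-3 + 2*2025 - 540)))² = (38 + √(-21 + (-3 + 4050 - 540)))² = (38 + √(-21 + 3507))² = (38 + √3486)²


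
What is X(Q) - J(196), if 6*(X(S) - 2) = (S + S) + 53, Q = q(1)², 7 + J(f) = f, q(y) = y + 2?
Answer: -1051/6 ≈ -175.17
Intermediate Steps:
q(y) = 2 + y
J(f) = -7 + f
Q = 9 (Q = (2 + 1)² = 3² = 9)
X(S) = 65/6 + S/3 (X(S) = 2 + ((S + S) + 53)/6 = 2 + (2*S + 53)/6 = 2 + (53 + 2*S)/6 = 2 + (53/6 + S/3) = 65/6 + S/3)
X(Q) - J(196) = (65/6 + (⅓)*9) - (-7 + 196) = (65/6 + 3) - 1*189 = 83/6 - 189 = -1051/6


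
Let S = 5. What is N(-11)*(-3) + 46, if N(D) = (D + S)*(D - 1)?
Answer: -170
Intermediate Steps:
N(D) = (-1 + D)*(5 + D) (N(D) = (D + 5)*(D - 1) = (5 + D)*(-1 + D) = (-1 + D)*(5 + D))
N(-11)*(-3) + 46 = (-5 + (-11)² + 4*(-11))*(-3) + 46 = (-5 + 121 - 44)*(-3) + 46 = 72*(-3) + 46 = -216 + 46 = -170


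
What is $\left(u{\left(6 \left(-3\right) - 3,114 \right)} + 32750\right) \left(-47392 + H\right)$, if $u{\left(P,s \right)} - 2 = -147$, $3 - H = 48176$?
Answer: $-3115896825$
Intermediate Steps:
$H = -48173$ ($H = 3 - 48176 = -48173$)
$u{\left(P,s \right)} = -145$ ($u{\left(P,s \right)} = 2 - 147 = -145$)
$\left(u{\left(6 \left(-3\right) - 3,114 \right)} + 32750\right) \left(-47392 + H\right) = \left(-145 + 32750\right) \left(-47392 - 48173\right) = 32605 \left(-95565\right) = -3115896825$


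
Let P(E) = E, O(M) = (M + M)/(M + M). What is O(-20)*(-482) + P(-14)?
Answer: -496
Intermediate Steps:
O(M) = 1 (O(M) = (2*M)/((2*M)) = (2*M)*(1/(2*M)) = 1)
O(-20)*(-482) + P(-14) = 1*(-482) - 14 = -482 - 14 = -496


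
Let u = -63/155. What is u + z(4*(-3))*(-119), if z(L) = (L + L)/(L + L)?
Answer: -18508/155 ≈ -119.41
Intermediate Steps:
u = -63/155 (u = -63*1/155 = -63/155 ≈ -0.40645)
z(L) = 1 (z(L) = (2*L)/((2*L)) = (2*L)*(1/(2*L)) = 1)
u + z(4*(-3))*(-119) = -63/155 + 1*(-119) = -63/155 - 119 = -18508/155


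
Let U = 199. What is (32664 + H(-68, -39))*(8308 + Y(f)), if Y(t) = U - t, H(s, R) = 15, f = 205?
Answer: 271301058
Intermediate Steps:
Y(t) = 199 - t
(32664 + H(-68, -39))*(8308 + Y(f)) = (32664 + 15)*(8308 + (199 - 1*205)) = 32679*(8308 + (199 - 205)) = 32679*(8308 - 6) = 32679*8302 = 271301058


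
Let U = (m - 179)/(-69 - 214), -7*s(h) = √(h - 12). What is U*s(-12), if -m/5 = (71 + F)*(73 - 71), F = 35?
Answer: -354*I*√6/283 ≈ -3.064*I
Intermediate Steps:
s(h) = -√(-12 + h)/7 (s(h) = -√(h - 12)/7 = -√(-12 + h)/7)
m = -1060 (m = -5*(71 + 35)*(73 - 71) = -530*2 = -5*212 = -1060)
U = 1239/283 (U = (-1060 - 179)/(-69 - 214) = -1239/(-283) = -1239*(-1/283) = 1239/283 ≈ 4.3781)
U*s(-12) = 1239*(-√(-12 - 12)/7)/283 = 1239*(-2*I*√6/7)/283 = -354*I*√6/283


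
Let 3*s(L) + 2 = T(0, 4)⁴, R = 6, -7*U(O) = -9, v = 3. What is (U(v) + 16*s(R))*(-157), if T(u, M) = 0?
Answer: 30929/21 ≈ 1472.8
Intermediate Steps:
U(O) = 9/7 (U(O) = -⅐*(-9) = 9/7)
s(L) = -⅔ (s(L) = -⅔ + (⅓)*0⁴ = -⅔ + (⅓)*0 = -⅔ + 0 = -⅔)
(U(v) + 16*s(R))*(-157) = (9/7 + 16*(-⅔))*(-157) = (9/7 - 32/3)*(-157) = -197/21*(-157) = 30929/21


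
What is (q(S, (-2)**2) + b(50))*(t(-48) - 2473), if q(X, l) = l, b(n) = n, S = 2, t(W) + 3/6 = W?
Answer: -136161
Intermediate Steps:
t(W) = -1/2 + W
(q(S, (-2)**2) + b(50))*(t(-48) - 2473) = ((-2)**2 + 50)*((-1/2 - 48) - 2473) = (4 + 50)*(-97/2 - 2473) = 54*(-5043/2) = -136161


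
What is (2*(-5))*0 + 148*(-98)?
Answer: -14504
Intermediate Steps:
(2*(-5))*0 + 148*(-98) = -10*0 - 14504 = 0 - 14504 = -14504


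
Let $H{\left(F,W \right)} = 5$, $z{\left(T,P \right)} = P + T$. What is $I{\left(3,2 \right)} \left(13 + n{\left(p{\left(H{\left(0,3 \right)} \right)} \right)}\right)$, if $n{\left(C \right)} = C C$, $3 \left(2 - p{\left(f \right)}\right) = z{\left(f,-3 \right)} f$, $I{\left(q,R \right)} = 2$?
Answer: $\frac{266}{9} \approx 29.556$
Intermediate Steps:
$p{\left(f \right)} = 2 - \frac{f \left(-3 + f\right)}{3}$ ($p{\left(f \right)} = 2 - \frac{\left(-3 + f\right) f}{3} = 2 - \frac{f \left(-3 + f\right)}{3}$)
$n{\left(C \right)} = C^{2}$
$I{\left(3,2 \right)} \left(13 + n{\left(p{\left(H{\left(0,3 \right)} \right)} \right)}\right) = 2 \left(13 + \left(2 - \frac{5 \left(-3 + 5\right)}{3}\right)^{2}\right) = 2 \left(13 + \left(2 - \frac{5}{3} \cdot 2\right)^{2}\right) = 2 \left(13 + \left(2 - \frac{10}{3}\right)^{2}\right) = 2 \left(13 + \left(- \frac{4}{3}\right)^{2}\right) = 2 \left(13 + \frac{16}{9}\right) = 2 \cdot \frac{133}{9} = \frac{266}{9}$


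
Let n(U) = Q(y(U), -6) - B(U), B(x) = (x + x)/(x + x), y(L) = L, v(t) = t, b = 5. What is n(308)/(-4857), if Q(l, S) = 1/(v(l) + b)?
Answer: 104/506747 ≈ 0.00020523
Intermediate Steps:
B(x) = 1 (B(x) = (2*x)/((2*x)) = (2*x)*(1/(2*x)) = 1)
Q(l, S) = 1/(5 + l) (Q(l, S) = 1/(l + 5) = 1/(5 + l))
n(U) = -1 + 1/(5 + U) (n(U) = 1/(5 + U) - 1*1 = 1/(5 + U) - 1 = -1 + 1/(5 + U))
n(308)/(-4857) = ((-4 - 1*308)/(5 + 308))/(-4857) = ((-4 - 308)/313)*(-1/4857) = ((1/313)*(-312))*(-1/4857) = -312/313*(-1/4857) = 104/506747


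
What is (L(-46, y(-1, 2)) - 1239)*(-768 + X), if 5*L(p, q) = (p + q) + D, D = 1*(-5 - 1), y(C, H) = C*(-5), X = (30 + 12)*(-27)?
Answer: 11872284/5 ≈ 2.3745e+6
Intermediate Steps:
X = -1134 (X = 42*(-27) = -1134)
y(C, H) = -5*C
D = -6 (D = 1*(-6) = -6)
L(p, q) = -6/5 + p/5 + q/5 (L(p, q) = ((p + q) - 6)/5 = (-6 + p + q)/5 = -6/5 + p/5 + q/5)
(L(-46, y(-1, 2)) - 1239)*(-768 + X) = ((-6/5 + (⅕)*(-46) + (-5*(-1))/5) - 1239)*(-768 - 1134) = ((-6/5 - 46/5 + (⅕)*5) - 1239)*(-1902) = ((-6/5 - 46/5 + 1) - 1239)*(-1902) = (-47/5 - 1239)*(-1902) = -6242/5*(-1902) = 11872284/5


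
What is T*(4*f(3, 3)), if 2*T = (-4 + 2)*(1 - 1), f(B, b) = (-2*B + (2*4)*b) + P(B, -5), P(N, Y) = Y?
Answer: 0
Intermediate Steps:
f(B, b) = -5 - 2*B + 8*b (f(B, b) = (-2*B + (2*4)*b) - 5 = (-2*B + 8*b) - 5 = -5 - 2*B + 8*b)
T = 0 (T = ((-4 + 2)*(1 - 1))/2 = (-2*0)/2 = (½)*0 = 0)
T*(4*f(3, 3)) = 0*(4*(-5 - 2*3 + 8*3)) = 0*(4*(-5 - 6 + 24)) = 0*(4*13) = 0*52 = 0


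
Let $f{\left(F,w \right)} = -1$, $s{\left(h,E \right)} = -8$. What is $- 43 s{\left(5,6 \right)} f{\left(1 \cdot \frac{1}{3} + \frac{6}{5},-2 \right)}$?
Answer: $-344$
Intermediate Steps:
$- 43 s{\left(5,6 \right)} f{\left(1 \cdot \frac{1}{3} + \frac{6}{5},-2 \right)} = \left(-43\right) \left(-8\right) \left(-1\right) = 344 \left(-1\right) = -344$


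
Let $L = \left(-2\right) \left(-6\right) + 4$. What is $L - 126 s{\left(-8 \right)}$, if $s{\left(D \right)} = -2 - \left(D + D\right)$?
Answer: $-1748$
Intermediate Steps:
$L = 16$ ($L = 12 + 4 = 16$)
$s{\left(D \right)} = -2 - 2 D$
$L - 126 s{\left(-8 \right)} = 16 - 126 \left(-2 - -16\right) = 16 - 126 \left(-2 + 16\right) = 16 - 1764 = -1748$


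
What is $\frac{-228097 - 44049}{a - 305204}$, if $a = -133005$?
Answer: $\frac{272146}{438209} \approx 0.62104$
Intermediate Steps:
$\frac{-228097 - 44049}{a - 305204} = \frac{-228097 - 44049}{-133005 - 305204} = - \frac{272146}{-438209} = \left(-272146\right) \left(- \frac{1}{438209}\right) = \frac{272146}{438209}$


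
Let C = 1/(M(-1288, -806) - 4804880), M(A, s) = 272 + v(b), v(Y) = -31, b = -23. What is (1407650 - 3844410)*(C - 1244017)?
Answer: 14564642681060800640/4804639 ≈ 3.0314e+12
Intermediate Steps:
M(A, s) = 241 (M(A, s) = 272 - 31 = 241)
C = -1/4804639 (C = 1/(241 - 4804880) = 1/(-4804639) = -1/4804639 ≈ -2.0813e-7)
(1407650 - 3844410)*(C - 1244017) = (1407650 - 3844410)*(-1/4804639 - 1244017) = -2436760*(-5977052594864/4804639) = 14564642681060800640/4804639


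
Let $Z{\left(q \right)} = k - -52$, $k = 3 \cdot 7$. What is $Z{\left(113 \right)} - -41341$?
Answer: $41414$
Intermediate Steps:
$k = 21$
$Z{\left(q \right)} = 73$ ($Z{\left(q \right)} = 21 - -52 = 21 + 52 = 73$)
$Z{\left(113 \right)} - -41341 = 73 - -41341 = 73 + 41341 = 41414$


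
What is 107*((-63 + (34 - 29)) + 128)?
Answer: 7490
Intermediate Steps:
107*((-63 + (34 - 29)) + 128) = 107*((-63 + 5) + 128) = 107*(-58 + 128) = 107*70 = 7490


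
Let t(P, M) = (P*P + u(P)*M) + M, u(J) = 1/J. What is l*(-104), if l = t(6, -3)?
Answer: -3380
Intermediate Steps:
u(J) = 1/J
t(P, M) = M + P² + M/P (t(P, M) = (P*P + M/P) + M = (P² + M/P) + M = M + P² + M/P)
l = 65/2 (l = -3 + 6² - 3/6 = -3 + 36 - 3*⅙ = -3 + 36 - ½ = 65/2 ≈ 32.500)
l*(-104) = (65/2)*(-104) = -3380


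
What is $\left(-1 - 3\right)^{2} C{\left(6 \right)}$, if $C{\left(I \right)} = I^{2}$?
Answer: $576$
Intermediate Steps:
$\left(-1 - 3\right)^{2} C{\left(6 \right)} = \left(-1 - 3\right)^{2} \cdot 6^{2} = \left(-4\right)^{2} \cdot 36 = 16 \cdot 36 = 576$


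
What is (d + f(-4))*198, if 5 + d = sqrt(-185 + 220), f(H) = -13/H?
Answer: -693/2 + 198*sqrt(35) ≈ 824.88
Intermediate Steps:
d = -5 + sqrt(35) (d = -5 + sqrt(-185 + 220) = -5 + sqrt(35) ≈ 0.91608)
(d + f(-4))*198 = ((-5 + sqrt(35)) - 13/(-4))*198 = ((-5 + sqrt(35)) - 13*(-1/4))*198 = ((-5 + sqrt(35)) + 13/4)*198 = (-7/4 + sqrt(35))*198 = -693/2 + 198*sqrt(35)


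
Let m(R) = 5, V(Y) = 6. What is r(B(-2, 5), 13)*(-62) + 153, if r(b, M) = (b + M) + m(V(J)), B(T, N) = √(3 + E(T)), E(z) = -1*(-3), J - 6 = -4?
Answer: -963 - 62*√6 ≈ -1114.9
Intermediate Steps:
J = 2 (J = 6 - 4 = 2)
E(z) = 3
B(T, N) = √6 (B(T, N) = √(3 + 3) = √6)
r(b, M) = 5 + M + b (r(b, M) = (b + M) + 5 = (M + b) + 5 = 5 + M + b)
r(B(-2, 5), 13)*(-62) + 153 = (5 + 13 + √6)*(-62) + 153 = (18 + √6)*(-62) + 153 = (-1116 - 62*√6) + 153 = -963 - 62*√6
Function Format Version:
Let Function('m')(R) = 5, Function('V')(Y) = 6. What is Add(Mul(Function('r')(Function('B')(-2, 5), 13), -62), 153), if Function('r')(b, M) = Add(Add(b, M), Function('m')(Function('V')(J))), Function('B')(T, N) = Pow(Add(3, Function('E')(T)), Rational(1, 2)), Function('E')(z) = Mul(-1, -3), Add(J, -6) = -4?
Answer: Add(-963, Mul(-62, Pow(6, Rational(1, 2)))) ≈ -1114.9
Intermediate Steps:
J = 2 (J = Add(6, -4) = 2)
Function('E')(z) = 3
Function('B')(T, N) = Pow(6, Rational(1, 2)) (Function('B')(T, N) = Pow(Add(3, 3), Rational(1, 2)) = Pow(6, Rational(1, 2)))
Function('r')(b, M) = Add(5, M, b) (Function('r')(b, M) = Add(Add(b, M), 5) = Add(Add(M, b), 5) = Add(5, M, b))
Add(Mul(Function('r')(Function('B')(-2, 5), 13), -62), 153) = Add(Mul(Add(5, 13, Pow(6, Rational(1, 2))), -62), 153) = Add(Mul(Add(18, Pow(6, Rational(1, 2))), -62), 153) = Add(Add(-1116, Mul(-62, Pow(6, Rational(1, 2)))), 153) = Add(-963, Mul(-62, Pow(6, Rational(1, 2))))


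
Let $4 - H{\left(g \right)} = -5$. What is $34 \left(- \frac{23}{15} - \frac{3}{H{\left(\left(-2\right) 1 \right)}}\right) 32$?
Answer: $- \frac{30464}{15} \approx -2030.9$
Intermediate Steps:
$H{\left(g \right)} = 9$ ($H{\left(g \right)} = 4 - -5 = 4 + 5 = 9$)
$34 \left(- \frac{23}{15} - \frac{3}{H{\left(\left(-2\right) 1 \right)}}\right) 32 = 34 \left(- \frac{23}{15} - \frac{3}{9}\right) 32 = 34 \left(\left(-23\right) \frac{1}{15} - \frac{1}{3}\right) 32 = 34 \left(- \frac{23}{15} - \frac{1}{3}\right) 32 = 34 \left(- \frac{28}{15}\right) 32 = \left(- \frac{952}{15}\right) 32 = - \frac{30464}{15}$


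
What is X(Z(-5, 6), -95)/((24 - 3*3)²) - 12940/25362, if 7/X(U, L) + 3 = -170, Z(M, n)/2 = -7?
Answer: -9330871/18281775 ≈ -0.51039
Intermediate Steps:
Z(M, n) = -14 (Z(M, n) = 2*(-7) = -14)
X(U, L) = -7/173 (X(U, L) = 7/(-3 - 170) = 7/(-173) = 7*(-1/173) = -7/173)
X(Z(-5, 6), -95)/((24 - 3*3)²) - 12940/25362 = -7/(173*(24 - 3*3)²) - 12940/25362 = -7/(173*(24 - 9)²) - 12940*1/25362 = -7/(173*(15²)) - 6470/12681 = -7/173/225 - 6470/12681 = -7/173*1/225 - 6470/12681 = -7/38925 - 6470/12681 = -9330871/18281775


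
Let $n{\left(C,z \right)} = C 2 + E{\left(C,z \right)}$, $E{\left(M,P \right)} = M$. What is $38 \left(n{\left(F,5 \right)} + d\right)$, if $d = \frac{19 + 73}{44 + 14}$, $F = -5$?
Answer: $- \frac{14782}{29} \approx -509.72$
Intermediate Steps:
$n{\left(C,z \right)} = 3 C$ ($n{\left(C,z \right)} = C 2 + C = 2 C + C = 3 C$)
$d = \frac{46}{29}$ ($d = \frac{92}{58} = 92 \cdot \frac{1}{58} = \frac{46}{29} \approx 1.5862$)
$38 \left(n{\left(F,5 \right)} + d\right) = 38 \left(3 \left(-5\right) + \frac{46}{29}\right) = 38 \left(-15 + \frac{46}{29}\right) = 38 \left(- \frac{389}{29}\right) = - \frac{14782}{29}$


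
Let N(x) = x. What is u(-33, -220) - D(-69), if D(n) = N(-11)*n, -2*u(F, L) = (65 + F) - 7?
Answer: -1543/2 ≈ -771.50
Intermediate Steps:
u(F, L) = -29 - F/2 (u(F, L) = -((65 + F) - 7)/2 = -(58 + F)/2 = -29 - F/2)
D(n) = -11*n
u(-33, -220) - D(-69) = (-29 - 1/2*(-33)) - (-11)*(-69) = (-29 + 33/2) - 1*759 = -25/2 - 759 = -1543/2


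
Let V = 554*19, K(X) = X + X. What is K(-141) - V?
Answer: -10808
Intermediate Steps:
K(X) = 2*X
V = 10526
K(-141) - V = 2*(-141) - 1*10526 = -282 - 10526 = -10808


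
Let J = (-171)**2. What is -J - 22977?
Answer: -52218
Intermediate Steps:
J = 29241
-J - 22977 = -1*29241 - 22977 = -29241 - 22977 = -52218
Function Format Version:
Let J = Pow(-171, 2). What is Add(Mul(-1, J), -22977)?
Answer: -52218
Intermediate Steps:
J = 29241
Add(Mul(-1, J), -22977) = Add(Mul(-1, 29241), -22977) = Add(-29241, -22977) = -52218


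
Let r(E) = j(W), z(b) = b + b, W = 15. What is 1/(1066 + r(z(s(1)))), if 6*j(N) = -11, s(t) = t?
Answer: 6/6385 ≈ 0.00093970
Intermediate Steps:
z(b) = 2*b
j(N) = -11/6 (j(N) = (1/6)*(-11) = -11/6)
r(E) = -11/6
1/(1066 + r(z(s(1)))) = 1/(1066 - 11/6) = 1/(6385/6) = 6/6385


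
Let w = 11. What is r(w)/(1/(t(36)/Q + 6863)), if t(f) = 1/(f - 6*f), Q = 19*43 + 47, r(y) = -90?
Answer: -1067333759/1728 ≈ -6.1767e+5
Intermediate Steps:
Q = 864 (Q = 817 + 47 = 864)
t(f) = -1/(5*f) (t(f) = 1/(-5*f) = -1/(5*f))
r(w)/(1/(t(36)/Q + 6863)) = -90/(1/(-⅕/36/864 + 6863)) = -90/(1/(-⅕*1/36*(1/864) + 6863)) = -90/(1/(-1/180*1/864 + 6863)) = -90/(1/(-1/155520 + 6863)) = -90/(1/(1067333759/155520)) = -90/155520/1067333759 = -90*1067333759/155520 = -1067333759/1728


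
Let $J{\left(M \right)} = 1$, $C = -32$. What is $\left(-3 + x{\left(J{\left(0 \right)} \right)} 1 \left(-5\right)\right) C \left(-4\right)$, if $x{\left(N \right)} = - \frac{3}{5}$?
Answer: $0$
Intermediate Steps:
$x{\left(N \right)} = - \frac{3}{5}$ ($x{\left(N \right)} = \left(-3\right) \frac{1}{5} = - \frac{3}{5}$)
$\left(-3 + x{\left(J{\left(0 \right)} \right)} 1 \left(-5\right)\right) C \left(-4\right) = \left(-3 - \frac{3 \cdot 1 \left(-5\right)}{5}\right) \left(-32\right) \left(-4\right) = \left(-3 - -3\right) \left(-32\right) \left(-4\right) = \left(-3 + 3\right) \left(-32\right) \left(-4\right) = 0 \left(-32\right) \left(-4\right) = 0 \left(-4\right) = 0$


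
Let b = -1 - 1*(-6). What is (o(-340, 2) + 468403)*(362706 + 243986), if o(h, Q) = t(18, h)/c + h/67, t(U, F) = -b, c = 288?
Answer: 1370851823643209/4824 ≈ 2.8417e+11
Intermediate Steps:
b = 5 (b = -1 + 6 = 5)
t(U, F) = -5 (t(U, F) = -1*5 = -5)
o(h, Q) = -5/288 + h/67
(o(-340, 2) + 468403)*(362706 + 243986) = ((-5/288 + (1/67)*(-340)) + 468403)*(362706 + 243986) = ((-5/288 - 340/67) + 468403)*606692 = (-98255/19296 + 468403)*606692 = (9038206033/19296)*606692 = 1370851823643209/4824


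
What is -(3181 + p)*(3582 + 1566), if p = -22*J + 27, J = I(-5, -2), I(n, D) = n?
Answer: -17081064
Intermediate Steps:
J = -5
p = 137 (p = -22*(-5) + 27 = 110 + 27 = 137)
-(3181 + p)*(3582 + 1566) = -(3181 + 137)*(3582 + 1566) = -3318*5148 = -1*17081064 = -17081064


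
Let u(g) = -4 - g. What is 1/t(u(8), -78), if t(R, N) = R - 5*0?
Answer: -1/12 ≈ -0.083333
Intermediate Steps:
t(R, N) = R (t(R, N) = R + 0 = R)
1/t(u(8), -78) = 1/(-4 - 1*8) = 1/(-4 - 8) = 1/(-12) = -1/12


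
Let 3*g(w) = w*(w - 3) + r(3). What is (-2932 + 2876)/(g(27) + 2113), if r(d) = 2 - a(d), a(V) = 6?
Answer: -168/6983 ≈ -0.024058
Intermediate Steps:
r(d) = -4 (r(d) = 2 - 1*6 = 2 - 6 = -4)
g(w) = -4/3 + w*(-3 + w)/3 (g(w) = (w*(w - 3) - 4)/3 = (w*(-3 + w) - 4)/3 = (-4 + w*(-3 + w))/3 = -4/3 + w*(-3 + w)/3)
(-2932 + 2876)/(g(27) + 2113) = (-2932 + 2876)/((-4/3 - 1*27 + (1/3)*27**2) + 2113) = -56/((-4/3 - 27 + (1/3)*729) + 2113) = -56/((-4/3 - 27 + 243) + 2113) = -56/(644/3 + 2113) = -56/6983/3 = -56*3/6983 = -168/6983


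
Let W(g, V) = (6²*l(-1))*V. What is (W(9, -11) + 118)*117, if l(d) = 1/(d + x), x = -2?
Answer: 29250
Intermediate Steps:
l(d) = 1/(-2 + d) (l(d) = 1/(d - 2) = 1/(-2 + d))
W(g, V) = -12*V (W(g, V) = (6²/(-2 - 1))*V = (36/(-3))*V = (36*(-⅓))*V = -12*V)
(W(9, -11) + 118)*117 = (-12*(-11) + 118)*117 = (132 + 118)*117 = 250*117 = 29250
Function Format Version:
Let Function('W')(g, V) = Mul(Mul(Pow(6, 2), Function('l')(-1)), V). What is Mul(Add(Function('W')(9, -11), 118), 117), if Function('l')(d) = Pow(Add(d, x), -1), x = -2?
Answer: 29250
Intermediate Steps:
Function('l')(d) = Pow(Add(-2, d), -1) (Function('l')(d) = Pow(Add(d, -2), -1) = Pow(Add(-2, d), -1))
Function('W')(g, V) = Mul(-12, V) (Function('W')(g, V) = Mul(Mul(Pow(6, 2), Pow(Add(-2, -1), -1)), V) = Mul(Mul(36, Pow(-3, -1)), V) = Mul(Mul(36, Rational(-1, 3)), V) = Mul(-12, V))
Mul(Add(Function('W')(9, -11), 118), 117) = Mul(Add(Mul(-12, -11), 118), 117) = Mul(Add(132, 118), 117) = Mul(250, 117) = 29250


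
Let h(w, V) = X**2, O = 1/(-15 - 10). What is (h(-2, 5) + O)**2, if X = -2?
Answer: 9801/625 ≈ 15.682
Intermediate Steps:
O = -1/25 (O = 1/(-25) = -1/25 ≈ -0.040000)
h(w, V) = 4 (h(w, V) = (-2)**2 = 4)
(h(-2, 5) + O)**2 = (4 - 1/25)**2 = (99/25)**2 = 9801/625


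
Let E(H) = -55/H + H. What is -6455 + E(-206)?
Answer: -1372111/206 ≈ -6660.7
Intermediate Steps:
E(H) = H - 55/H
-6455 + E(-206) = -6455 + (-206 - 55/(-206)) = -6455 + (-206 - 55*(-1/206)) = -6455 + (-206 + 55/206) = -6455 - 42381/206 = -1372111/206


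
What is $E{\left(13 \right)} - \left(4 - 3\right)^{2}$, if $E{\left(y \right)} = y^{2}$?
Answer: $168$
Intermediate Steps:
$E{\left(13 \right)} - \left(4 - 3\right)^{2} = 13^{2} - \left(4 - 3\right)^{2} = 169 - 1^{2} = 169 - 1 = 168$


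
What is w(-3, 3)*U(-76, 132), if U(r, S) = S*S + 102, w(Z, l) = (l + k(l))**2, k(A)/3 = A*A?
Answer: 15773400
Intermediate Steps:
k(A) = 3*A**2 (k(A) = 3*(A*A) = 3*A**2)
w(Z, l) = (l + 3*l**2)**2
U(r, S) = 102 + S**2 (U(r, S) = S**2 + 102 = 102 + S**2)
w(-3, 3)*U(-76, 132) = (3**2*(1 + 3*3)**2)*(102 + 132**2) = (9*(1 + 9)**2)*(102 + 17424) = (9*10**2)*17526 = (9*100)*17526 = 900*17526 = 15773400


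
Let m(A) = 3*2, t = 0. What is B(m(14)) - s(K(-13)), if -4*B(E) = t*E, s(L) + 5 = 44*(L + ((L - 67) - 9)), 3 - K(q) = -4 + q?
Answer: 1589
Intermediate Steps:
m(A) = 6
K(q) = 7 - q (K(q) = 3 - (-4 + q) = 3 + (4 - q) = 7 - q)
s(L) = -3349 + 88*L (s(L) = -5 + 44*(L + ((L - 67) - 9)) = -5 + 44*(L + ((-67 + L) - 9)) = -5 + 44*(L + (-76 + L)) = -5 + 44*(-76 + 2*L) = -5 + (-3344 + 88*L) = -3349 + 88*L)
B(E) = 0 (B(E) = -0*E = -1/4*0 = 0)
B(m(14)) - s(K(-13)) = 0 - (-3349 + 88*(7 - 1*(-13))) = 0 - (-3349 + 88*(7 + 13)) = 0 - (-3349 + 88*20) = 0 - (-3349 + 1760) = 0 - 1*(-1589) = 0 + 1589 = 1589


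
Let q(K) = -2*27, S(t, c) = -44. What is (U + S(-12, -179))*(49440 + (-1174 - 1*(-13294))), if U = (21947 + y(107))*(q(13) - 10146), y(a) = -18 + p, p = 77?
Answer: -13817834180640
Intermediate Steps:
q(K) = -54
y(a) = 59 (y(a) = -18 + 77 = 59)
U = -224461200 (U = (21947 + 59)*(-54 - 10146) = 22006*(-10200) = -224461200)
(U + S(-12, -179))*(49440 + (-1174 - 1*(-13294))) = (-224461200 - 44)*(49440 + (-1174 - 1*(-13294))) = -224461244*(49440 + (-1174 + 13294)) = -224461244*(49440 + 12120) = -224461244*61560 = -13817834180640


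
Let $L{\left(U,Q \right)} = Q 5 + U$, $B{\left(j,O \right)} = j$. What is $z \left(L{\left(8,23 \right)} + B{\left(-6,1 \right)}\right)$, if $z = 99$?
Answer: $11583$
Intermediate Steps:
$L{\left(U,Q \right)} = U + 5 Q$ ($L{\left(U,Q \right)} = 5 Q + U = U + 5 Q$)
$z \left(L{\left(8,23 \right)} + B{\left(-6,1 \right)}\right) = 99 \left(\left(8 + 5 \cdot 23\right) - 6\right) = 99 \left(\left(8 + 115\right) - 6\right) = 99 \left(123 - 6\right) = 99 \cdot 117 = 11583$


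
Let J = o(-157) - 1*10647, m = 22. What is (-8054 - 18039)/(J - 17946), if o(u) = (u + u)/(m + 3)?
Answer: 652325/715139 ≈ 0.91217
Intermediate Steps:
o(u) = 2*u/25 (o(u) = (u + u)/(22 + 3) = (2*u)/25 = (2*u)*(1/25) = 2*u/25)
J = -266489/25 (J = (2/25)*(-157) - 1*10647 = -314/25 - 10647 = -266489/25 ≈ -10660.)
(-8054 - 18039)/(J - 17946) = (-8054 - 18039)/(-266489/25 - 17946) = -26093/(-715139/25) = -26093*(-25/715139) = 652325/715139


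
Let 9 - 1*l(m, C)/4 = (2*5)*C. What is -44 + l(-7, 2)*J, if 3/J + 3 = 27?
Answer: -99/2 ≈ -49.500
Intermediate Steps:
J = 1/8 (J = 3/(-3 + 27) = 3/24 = 3*(1/24) = 1/8 ≈ 0.12500)
l(m, C) = 36 - 40*C (l(m, C) = 36 - 4*2*5*C = 36 - 40*C)
-44 + l(-7, 2)*J = -44 + (36 - 40*2)*(1/8) = -44 + (36 - 80)*(1/8) = -44 - 44*1/8 = -44 - 11/2 = -99/2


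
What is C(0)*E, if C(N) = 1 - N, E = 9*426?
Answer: 3834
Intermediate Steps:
E = 3834
C(0)*E = (1 - 1*0)*3834 = (1 + 0)*3834 = 1*3834 = 3834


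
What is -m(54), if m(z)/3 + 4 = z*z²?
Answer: -472380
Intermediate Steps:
m(z) = -12 + 3*z³ (m(z) = -12 + 3*(z*z²) = -12 + 3*z³)
-m(54) = -(-12 + 3*54³) = -(-12 + 3*157464) = -(-12 + 472392) = -1*472380 = -472380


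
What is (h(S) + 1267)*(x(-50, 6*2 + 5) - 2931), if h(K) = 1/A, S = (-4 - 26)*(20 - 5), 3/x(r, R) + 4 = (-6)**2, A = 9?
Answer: -29710271/8 ≈ -3.7138e+6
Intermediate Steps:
x(r, R) = 3/32 (x(r, R) = 3/(-4 + (-6)**2) = 3/(-4 + 36) = 3/32)
S = -450 (S = -30*15 = -450)
h(K) = 1/9
(h(S) + 1267)*(x(-50, 6*2 + 5) - 2931) = (1/9 + 1267)*(3/32 - 2931) = (11404/9)*(-93789/32) = -29710271/8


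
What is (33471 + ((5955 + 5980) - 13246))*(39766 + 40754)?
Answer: 2589523200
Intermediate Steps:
(33471 + ((5955 + 5980) - 13246))*(39766 + 40754) = (33471 + (11935 - 13246))*80520 = (33471 - 1311)*80520 = 32160*80520 = 2589523200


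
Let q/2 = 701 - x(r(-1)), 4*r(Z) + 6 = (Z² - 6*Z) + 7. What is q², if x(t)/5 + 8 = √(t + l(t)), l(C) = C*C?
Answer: 2196924 - 29640*√6 ≈ 2.1243e+6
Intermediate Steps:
r(Z) = ¼ - 3*Z/2 + Z²/4 (r(Z) = -3/2 + ((Z² - 6*Z) + 7)/4 = -3/2 + (7 + Z² - 6*Z)/4 = -3/2 + (7/4 - 3*Z/2 + Z²/4) = ¼ - 3*Z/2 + Z²/4)
l(C) = C²
x(t) = -40 + 5*√(t + t²)
q = 1482 - 10*√6 (q = 2*(701 - (-40 + 5*√((¼ - 3/2*(-1) + (¼)*(-1)²)*(1 + (¼ - 3/2*(-1) + (¼)*(-1)²))))) = 2*(701 - (-40 + 5*√((¼ + 3/2 + (¼)*1)*(1 + (¼ + 3/2 + (¼)*1))))) = 2*(701 - (-40 + 5*√((¼ + 3/2 + ¼)*(1 + (¼ + 3/2 + ¼))))) = 2*(701 - (-40 + 5*√(2*(1 + 2)))) = 2*(701 - (-40 + 5*√(2*3))) = 2*(701 - (-40 + 5*√6)) = 2*(701 + (40 - 5*√6)) = 2*(741 - 5*√6) = 1482 - 10*√6 ≈ 1457.5)
q² = (1482 - 10*√6)²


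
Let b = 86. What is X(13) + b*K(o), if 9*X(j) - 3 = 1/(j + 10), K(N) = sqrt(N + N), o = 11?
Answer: 70/207 + 86*sqrt(22) ≈ 403.71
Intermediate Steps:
K(N) = sqrt(2)*sqrt(N) (K(N) = sqrt(2*N) = sqrt(2)*sqrt(N))
X(j) = 1/3 + 1/(9*(10 + j)) (X(j) = 1/3 + 1/(9*(j + 10)) = 1/3 + 1/(9*(10 + j)))
X(13) + b*K(o) = (31 + 3*13)/(9*(10 + 13)) + 86*(sqrt(2)*sqrt(11)) = (1/9)*(31 + 39)/23 + 86*sqrt(22) = (1/9)*(1/23)*70 + 86*sqrt(22) = 70/207 + 86*sqrt(22)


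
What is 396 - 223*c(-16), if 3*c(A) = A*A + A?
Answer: -17444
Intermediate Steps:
c(A) = A/3 + A²/3 (c(A) = (A*A + A)/3 = (A² + A)/3 = (A + A²)/3 = A/3 + A²/3)
396 - 223*c(-16) = 396 - 223*(-16)*(1 - 16)/3 = 396 - 223*(-16)*(-15)/3 = 396 - 223*80 = 396 - 17840 = -17444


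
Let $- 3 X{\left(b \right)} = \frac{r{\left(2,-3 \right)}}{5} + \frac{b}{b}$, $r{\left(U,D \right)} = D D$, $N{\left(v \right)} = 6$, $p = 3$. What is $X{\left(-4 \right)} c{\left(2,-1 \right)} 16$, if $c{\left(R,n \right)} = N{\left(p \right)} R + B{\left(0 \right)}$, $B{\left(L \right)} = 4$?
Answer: $- \frac{3584}{15} \approx -238.93$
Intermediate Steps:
$r{\left(U,D \right)} = D^{2}$
$c{\left(R,n \right)} = 4 + 6 R$ ($c{\left(R,n \right)} = 6 R + 4 = 4 + 6 R$)
$X{\left(b \right)} = - \frac{14}{15}$ ($X{\left(b \right)} = - \frac{\frac{\left(-3\right)^{2}}{5} + \frac{b}{b}}{3} = - \frac{9 \cdot \frac{1}{5} + 1}{3} = - \frac{\frac{9}{5} + 1}{3} = \left(- \frac{1}{3}\right) \frac{14}{5} = - \frac{14}{15}$)
$X{\left(-4 \right)} c{\left(2,-1 \right)} 16 = - \frac{14 \left(4 + 6 \cdot 2\right)}{15} \cdot 16 = - \frac{14 \left(4 + 12\right)}{15} \cdot 16 = \left(- \frac{14}{15}\right) 16 \cdot 16 = \left(- \frac{224}{15}\right) 16 = - \frac{3584}{15}$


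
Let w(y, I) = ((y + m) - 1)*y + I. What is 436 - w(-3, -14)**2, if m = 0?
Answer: 432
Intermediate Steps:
w(y, I) = I + y*(-1 + y) (w(y, I) = ((y + 0) - 1)*y + I = (y - 1)*y + I = (-1 + y)*y + I = y*(-1 + y) + I = I + y*(-1 + y))
436 - w(-3, -14)**2 = 436 - (-14 + (-3)**2 - 1*(-3))**2 = 436 - (-14 + 9 + 3)**2 = 436 - 1*(-2)**2 = 436 - 1*4 = 436 - 4 = 432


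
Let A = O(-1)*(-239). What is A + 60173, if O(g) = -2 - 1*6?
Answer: 62085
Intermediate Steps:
O(g) = -8 (O(g) = -2 - 6 = -8)
A = 1912 (A = -8*(-239) = 1912)
A + 60173 = 1912 + 60173 = 62085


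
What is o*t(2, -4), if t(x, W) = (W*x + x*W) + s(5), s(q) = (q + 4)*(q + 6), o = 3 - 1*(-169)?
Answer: 14276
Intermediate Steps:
o = 172 (o = 3 + 169 = 172)
s(q) = (4 + q)*(6 + q)
t(x, W) = 99 + 2*W*x (t(x, W) = (W*x + x*W) + (24 + 5² + 10*5) = (W*x + W*x) + (24 + 25 + 50) = 2*W*x + 99 = 99 + 2*W*x)
o*t(2, -4) = 172*(99 + 2*(-4)*2) = 172*(99 - 16) = 172*83 = 14276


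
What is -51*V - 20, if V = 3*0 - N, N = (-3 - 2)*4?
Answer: -1040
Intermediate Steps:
N = -20 (N = -5*4 = -20)
V = 20 (V = 3*0 - 1*(-20) = 0 + 20 = 20)
-51*V - 20 = -51*20 - 20 = -1020 - 20 = -1040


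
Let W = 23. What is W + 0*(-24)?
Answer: 23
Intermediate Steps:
W + 0*(-24) = 23 + 0*(-24) = 23 + 0 = 23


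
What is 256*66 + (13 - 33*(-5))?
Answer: 17074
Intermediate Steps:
256*66 + (13 - 33*(-5)) = 16896 + (13 - 1*(-165)) = 16896 + (13 + 165) = 16896 + 178 = 17074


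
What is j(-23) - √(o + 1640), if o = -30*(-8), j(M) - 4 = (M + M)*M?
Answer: 1062 - 2*√470 ≈ 1018.6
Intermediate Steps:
j(M) = 4 + 2*M² (j(M) = 4 + (M + M)*M = 4 + (2*M)*M = 4 + 2*M²)
o = 240
j(-23) - √(o + 1640) = (4 + 2*(-23)²) - √(240 + 1640) = (4 + 2*529) - √1880 = (4 + 1058) - 2*√470 = 1062 - 2*√470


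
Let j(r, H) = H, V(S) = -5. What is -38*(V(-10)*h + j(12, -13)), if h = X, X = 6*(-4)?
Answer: -4066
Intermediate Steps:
X = -24
h = -24
-38*(V(-10)*h + j(12, -13)) = -38*(-5*(-24) - 13) = -38*(120 - 13) = -38*107 = -4066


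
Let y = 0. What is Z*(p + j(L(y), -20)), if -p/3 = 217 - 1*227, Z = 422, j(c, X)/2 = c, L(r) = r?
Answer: 12660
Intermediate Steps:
j(c, X) = 2*c
p = 30 (p = -3*(217 - 1*227) = -3*(217 - 227) = -3*(-10) = 30)
Z*(p + j(L(y), -20)) = 422*(30 + 2*0) = 422*(30 + 0) = 422*30 = 12660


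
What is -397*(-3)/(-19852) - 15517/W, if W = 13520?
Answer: -81036451/67099760 ≈ -1.2077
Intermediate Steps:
-397*(-3)/(-19852) - 15517/W = -397*(-3)/(-19852) - 15517/13520 = 1191*(-1/19852) - 15517*1/13520 = -1191/19852 - 15517/13520 = -81036451/67099760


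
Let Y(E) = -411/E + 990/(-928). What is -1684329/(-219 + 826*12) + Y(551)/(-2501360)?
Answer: -12380935235189069/71249978914560 ≈ -173.77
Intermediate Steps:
Y(E) = -495/464 - 411/E (Y(E) = -411/E + 990*(-1/928) = -411/E - 495/464 = -495/464 - 411/E)
-1684329/(-219 + 826*12) + Y(551)/(-2501360) = -1684329/(-219 + 826*12) + (-495/464 - 411/551)/(-2501360) = -1684329/(-219 + 9912) + (-495/464 - 411*1/551)*(-1/2501360) = -1684329/9693 + (-495/464 - 411/551)*(-1/2501360) = -1684329*1/9693 - 15981/8816*(-1/2501360) = -561443/3231 + 15981/22051989760 = -12380935235189069/71249978914560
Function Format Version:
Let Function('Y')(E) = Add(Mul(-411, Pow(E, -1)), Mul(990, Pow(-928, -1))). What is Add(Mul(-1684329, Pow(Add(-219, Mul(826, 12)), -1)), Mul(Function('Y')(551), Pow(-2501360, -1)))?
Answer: Rational(-12380935235189069, 71249978914560) ≈ -173.77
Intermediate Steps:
Function('Y')(E) = Add(Rational(-495, 464), Mul(-411, Pow(E, -1))) (Function('Y')(E) = Add(Mul(-411, Pow(E, -1)), Mul(990, Rational(-1, 928))) = Add(Mul(-411, Pow(E, -1)), Rational(-495, 464)) = Add(Rational(-495, 464), Mul(-411, Pow(E, -1))))
Add(Mul(-1684329, Pow(Add(-219, Mul(826, 12)), -1)), Mul(Function('Y')(551), Pow(-2501360, -1))) = Add(Mul(-1684329, Pow(Add(-219, Mul(826, 12)), -1)), Mul(Add(Rational(-495, 464), Mul(-411, Pow(551, -1))), Pow(-2501360, -1))) = Add(Mul(-1684329, Pow(Add(-219, 9912), -1)), Mul(Add(Rational(-495, 464), Mul(-411, Rational(1, 551))), Rational(-1, 2501360))) = Add(Mul(-1684329, Pow(9693, -1)), Mul(Add(Rational(-495, 464), Rational(-411, 551)), Rational(-1, 2501360))) = Add(Mul(-1684329, Rational(1, 9693)), Mul(Rational(-15981, 8816), Rational(-1, 2501360))) = Add(Rational(-561443, 3231), Rational(15981, 22051989760)) = Rational(-12380935235189069, 71249978914560)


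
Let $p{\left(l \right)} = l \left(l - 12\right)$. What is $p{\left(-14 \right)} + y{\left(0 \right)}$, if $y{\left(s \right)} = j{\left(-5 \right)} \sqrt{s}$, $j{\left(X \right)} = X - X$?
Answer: $364$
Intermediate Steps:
$j{\left(X \right)} = 0$
$y{\left(s \right)} = 0$ ($y{\left(s \right)} = 0 \sqrt{s} = 0$)
$p{\left(l \right)} = l \left(-12 + l\right)$
$p{\left(-14 \right)} + y{\left(0 \right)} = - 14 \left(-12 - 14\right) + 0 = \left(-14\right) \left(-26\right) + 0 = 364 + 0 = 364$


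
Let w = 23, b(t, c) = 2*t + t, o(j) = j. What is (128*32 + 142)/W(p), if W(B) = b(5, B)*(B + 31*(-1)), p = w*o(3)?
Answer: 2119/285 ≈ 7.4351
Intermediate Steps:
b(t, c) = 3*t
p = 69 (p = 23*3 = 69)
W(B) = -465 + 15*B (W(B) = (3*5)*(B + 31*(-1)) = 15*(B - 31) = 15*(-31 + B) = -465 + 15*B)
(128*32 + 142)/W(p) = (128*32 + 142)/(-465 + 15*69) = (4096 + 142)/(-465 + 1035) = 4238/570 = 4238*(1/570) = 2119/285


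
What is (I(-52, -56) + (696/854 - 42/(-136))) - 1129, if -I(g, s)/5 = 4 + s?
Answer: -25199653/29036 ≈ -867.88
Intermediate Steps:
I(g, s) = -20 - 5*s (I(g, s) = -5*(4 + s) = -20 - 5*s)
(I(-52, -56) + (696/854 - 42/(-136))) - 1129 = ((-20 - 5*(-56)) + (696/854 - 42/(-136))) - 1129 = ((-20 + 280) + (696*(1/854) - 42*(-1/136))) - 1129 = (260 + (348/427 + 21/68)) - 1129 = (260 + 32631/29036) - 1129 = 7581991/29036 - 1129 = -25199653/29036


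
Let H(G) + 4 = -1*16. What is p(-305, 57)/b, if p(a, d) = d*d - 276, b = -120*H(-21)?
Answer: 991/800 ≈ 1.2388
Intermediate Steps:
H(G) = -20 (H(G) = -4 - 1*16 = -4 - 16 = -20)
b = 2400 (b = -120*(-20) = 2400)
p(a, d) = -276 + d**2 (p(a, d) = d**2 - 276 = -276 + d**2)
p(-305, 57)/b = (-276 + 57**2)/2400 = (-276 + 3249)*(1/2400) = 2973*(1/2400) = 991/800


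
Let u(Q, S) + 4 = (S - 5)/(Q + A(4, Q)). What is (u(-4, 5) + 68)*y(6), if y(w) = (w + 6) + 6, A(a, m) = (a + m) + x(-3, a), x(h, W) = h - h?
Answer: 1152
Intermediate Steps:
x(h, W) = 0
A(a, m) = a + m (A(a, m) = (a + m) + 0 = a + m)
u(Q, S) = -4 + (-5 + S)/(4 + 2*Q) (u(Q, S) = -4 + (S - 5)/(Q + (4 + Q)) = -4 + (-5 + S)/(4 + 2*Q))
y(w) = 12 + w (y(w) = (6 + w) + 6 = 12 + w)
(u(-4, 5) + 68)*y(6) = ((-21 + 5 - 8*(-4))/(2*(2 - 4)) + 68)*(12 + 6) = ((1/2)*(-21 + 5 + 32)/(-2) + 68)*18 = ((1/2)*(-1/2)*16 + 68)*18 = (-4 + 68)*18 = 64*18 = 1152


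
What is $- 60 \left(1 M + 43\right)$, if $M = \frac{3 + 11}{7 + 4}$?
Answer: $- \frac{29220}{11} \approx -2656.4$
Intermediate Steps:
$M = \frac{14}{11} \approx 1.2727$
$- 60 \left(1 M + 43\right) = - 60 \left(1 \cdot \frac{14}{11} + 43\right) = - 60 \left(\frac{14}{11} + 43\right) = \left(-60\right) \frac{487}{11} = - \frac{29220}{11}$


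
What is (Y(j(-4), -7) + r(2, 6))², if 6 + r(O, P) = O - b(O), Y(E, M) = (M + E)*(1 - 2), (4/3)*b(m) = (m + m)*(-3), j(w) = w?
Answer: 256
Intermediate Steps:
b(m) = -9*m/2 (b(m) = 3*((m + m)*(-3))/4 = 3*((2*m)*(-3))/4 = 3*(-6*m)/4 = -9*m/2)
Y(E, M) = -E - M (Y(E, M) = (E + M)*(-1) = -E - M)
r(O, P) = -6 + 11*O/2 (r(O, P) = -6 + (O - (-9)*O/2) = -6 + (O + 9*O/2) = -6 + 11*O/2)
(Y(j(-4), -7) + r(2, 6))² = ((-1*(-4) - 1*(-7)) + (-6 + (11/2)*2))² = ((4 + 7) + (-6 + 11))² = (11 + 5)² = 16² = 256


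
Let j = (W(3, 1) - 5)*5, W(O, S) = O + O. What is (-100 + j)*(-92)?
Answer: 8740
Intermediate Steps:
W(O, S) = 2*O
j = 5 (j = (2*3 - 5)*5 = (6 - 5)*5 = 1*5 = 5)
(-100 + j)*(-92) = (-100 + 5)*(-92) = -95*(-92) = 8740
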